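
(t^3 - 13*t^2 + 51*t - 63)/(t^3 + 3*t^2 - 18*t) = (t^2 - 10*t + 21)/(t*(t + 6))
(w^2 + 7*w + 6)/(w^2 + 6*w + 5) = (w + 6)/(w + 5)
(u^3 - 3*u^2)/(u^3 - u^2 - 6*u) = u/(u + 2)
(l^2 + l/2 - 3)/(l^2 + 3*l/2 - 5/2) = (2*l^2 + l - 6)/(2*l^2 + 3*l - 5)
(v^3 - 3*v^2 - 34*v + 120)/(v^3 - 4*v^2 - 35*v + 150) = (v - 4)/(v - 5)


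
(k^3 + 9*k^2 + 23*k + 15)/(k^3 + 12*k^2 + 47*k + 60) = (k + 1)/(k + 4)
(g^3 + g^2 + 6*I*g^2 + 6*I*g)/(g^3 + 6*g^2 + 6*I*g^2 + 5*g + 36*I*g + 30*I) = g/(g + 5)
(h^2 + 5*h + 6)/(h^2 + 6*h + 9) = (h + 2)/(h + 3)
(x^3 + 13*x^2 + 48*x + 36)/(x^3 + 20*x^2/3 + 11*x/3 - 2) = 3*(x + 6)/(3*x - 1)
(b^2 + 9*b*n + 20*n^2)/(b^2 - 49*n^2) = (b^2 + 9*b*n + 20*n^2)/(b^2 - 49*n^2)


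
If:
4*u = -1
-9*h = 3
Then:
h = -1/3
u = -1/4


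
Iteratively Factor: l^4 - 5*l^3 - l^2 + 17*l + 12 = (l + 1)*(l^3 - 6*l^2 + 5*l + 12) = (l + 1)^2*(l^2 - 7*l + 12) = (l - 3)*(l + 1)^2*(l - 4)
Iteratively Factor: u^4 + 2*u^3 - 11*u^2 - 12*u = (u + 1)*(u^3 + u^2 - 12*u) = (u - 3)*(u + 1)*(u^2 + 4*u) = u*(u - 3)*(u + 1)*(u + 4)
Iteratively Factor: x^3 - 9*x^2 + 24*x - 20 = (x - 2)*(x^2 - 7*x + 10) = (x - 5)*(x - 2)*(x - 2)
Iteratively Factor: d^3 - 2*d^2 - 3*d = (d - 3)*(d^2 + d) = (d - 3)*(d + 1)*(d)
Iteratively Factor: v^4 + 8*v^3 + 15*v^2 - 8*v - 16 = (v + 4)*(v^3 + 4*v^2 - v - 4) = (v - 1)*(v + 4)*(v^2 + 5*v + 4) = (v - 1)*(v + 1)*(v + 4)*(v + 4)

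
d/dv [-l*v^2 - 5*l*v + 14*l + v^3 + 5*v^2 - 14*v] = -2*l*v - 5*l + 3*v^2 + 10*v - 14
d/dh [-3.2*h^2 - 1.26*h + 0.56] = -6.4*h - 1.26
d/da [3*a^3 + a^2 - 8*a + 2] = 9*a^2 + 2*a - 8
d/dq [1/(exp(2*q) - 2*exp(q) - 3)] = 2*(1 - exp(q))*exp(q)/(-exp(2*q) + 2*exp(q) + 3)^2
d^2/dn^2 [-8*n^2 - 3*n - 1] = -16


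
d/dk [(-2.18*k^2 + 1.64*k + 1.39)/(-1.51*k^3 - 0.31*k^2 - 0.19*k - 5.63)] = (-3.2918*k^4 + 4.9528*k^3 + 7.2193*k^2 + 25.4086*k - 8.9691)/(2.2801*k^6 + 0.9362*k^5 + 0.6699*k^4 + 17.1204*k^3 + 3.5267*k^2 + 2.1394*k + 31.6969)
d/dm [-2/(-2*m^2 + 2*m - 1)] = 4*(1 - 2*m)/(2*m^2 - 2*m + 1)^2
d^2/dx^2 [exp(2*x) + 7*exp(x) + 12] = (4*exp(x) + 7)*exp(x)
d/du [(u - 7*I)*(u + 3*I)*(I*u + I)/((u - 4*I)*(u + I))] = (I*u^4 + 6*u^3 + u^2*(-1 - 21*I) + u*(32 - 34*I) - 47 + 84*I)/(u^4 - 6*I*u^3 - u^2 - 24*I*u + 16)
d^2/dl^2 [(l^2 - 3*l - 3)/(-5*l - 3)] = 42/(125*l^3 + 225*l^2 + 135*l + 27)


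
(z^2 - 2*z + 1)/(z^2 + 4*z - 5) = (z - 1)/(z + 5)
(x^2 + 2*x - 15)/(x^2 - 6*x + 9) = (x + 5)/(x - 3)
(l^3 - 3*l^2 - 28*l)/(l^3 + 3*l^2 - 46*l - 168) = l/(l + 6)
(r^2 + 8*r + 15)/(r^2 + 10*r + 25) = (r + 3)/(r + 5)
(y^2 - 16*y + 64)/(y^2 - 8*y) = (y - 8)/y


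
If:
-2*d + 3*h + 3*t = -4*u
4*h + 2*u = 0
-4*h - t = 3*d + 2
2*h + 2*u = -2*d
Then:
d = -3/14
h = -3/14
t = -1/2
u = 3/7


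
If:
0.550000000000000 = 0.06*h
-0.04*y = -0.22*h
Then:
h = 9.17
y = 50.42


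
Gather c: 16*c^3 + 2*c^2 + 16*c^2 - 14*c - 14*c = 16*c^3 + 18*c^2 - 28*c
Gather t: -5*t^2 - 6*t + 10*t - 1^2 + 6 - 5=-5*t^2 + 4*t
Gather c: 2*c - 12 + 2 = 2*c - 10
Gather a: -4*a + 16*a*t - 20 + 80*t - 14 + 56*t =a*(16*t - 4) + 136*t - 34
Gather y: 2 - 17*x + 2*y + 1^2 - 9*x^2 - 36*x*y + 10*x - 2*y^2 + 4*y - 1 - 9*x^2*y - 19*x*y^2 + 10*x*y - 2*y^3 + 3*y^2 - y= -9*x^2 - 7*x - 2*y^3 + y^2*(1 - 19*x) + y*(-9*x^2 - 26*x + 5) + 2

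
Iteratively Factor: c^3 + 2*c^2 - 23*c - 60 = (c + 4)*(c^2 - 2*c - 15) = (c + 3)*(c + 4)*(c - 5)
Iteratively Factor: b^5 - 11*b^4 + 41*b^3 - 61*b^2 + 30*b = (b)*(b^4 - 11*b^3 + 41*b^2 - 61*b + 30) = b*(b - 3)*(b^3 - 8*b^2 + 17*b - 10) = b*(b - 3)*(b - 2)*(b^2 - 6*b + 5) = b*(b - 5)*(b - 3)*(b - 2)*(b - 1)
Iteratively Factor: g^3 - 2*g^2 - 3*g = (g)*(g^2 - 2*g - 3) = g*(g + 1)*(g - 3)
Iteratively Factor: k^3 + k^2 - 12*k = (k - 3)*(k^2 + 4*k) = k*(k - 3)*(k + 4)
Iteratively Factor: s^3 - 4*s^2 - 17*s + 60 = (s - 3)*(s^2 - s - 20) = (s - 3)*(s + 4)*(s - 5)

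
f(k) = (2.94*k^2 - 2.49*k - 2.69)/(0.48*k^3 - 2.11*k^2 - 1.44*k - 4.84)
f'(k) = (5.88*k - 2.49)/(0.48*k^3 - 2.11*k^2 - 1.44*k - 4.84) + (-1.44*k^2 + 4.22*k + 1.44)*(2.94*k^2 - 2.49*k - 2.69)/(0.48*k^3 - 2.11*k^2 - 1.44*k - 4.84)^2 = (-1.4112*k^4 + 2.3904*k^3 - 5.6139*k^2 - 39.811*k + 8.178)/(0.2304*k^6 - 2.0256*k^5 + 3.0697*k^4 + 1.4304*k^3 + 22.4984*k^2 + 13.9392*k + 23.4256)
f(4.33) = -3.57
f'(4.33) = -4.20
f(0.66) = 0.46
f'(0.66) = -0.47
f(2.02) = -0.34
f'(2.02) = -0.64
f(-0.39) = 0.27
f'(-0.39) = 1.06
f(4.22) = -3.15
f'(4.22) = -3.42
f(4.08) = -2.73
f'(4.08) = -2.72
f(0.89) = 0.35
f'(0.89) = -0.56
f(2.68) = -0.80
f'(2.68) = -0.78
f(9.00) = 1.32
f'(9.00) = -0.32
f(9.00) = 1.32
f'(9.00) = -0.32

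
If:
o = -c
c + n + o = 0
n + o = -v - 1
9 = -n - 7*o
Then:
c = 9/7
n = 0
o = -9/7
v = 2/7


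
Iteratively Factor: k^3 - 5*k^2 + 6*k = (k - 3)*(k^2 - 2*k) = (k - 3)*(k - 2)*(k)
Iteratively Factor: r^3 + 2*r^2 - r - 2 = (r + 2)*(r^2 - 1) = (r + 1)*(r + 2)*(r - 1)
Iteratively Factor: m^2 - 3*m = (m)*(m - 3)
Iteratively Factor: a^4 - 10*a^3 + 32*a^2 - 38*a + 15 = (a - 3)*(a^3 - 7*a^2 + 11*a - 5) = (a - 3)*(a - 1)*(a^2 - 6*a + 5) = (a - 3)*(a - 1)^2*(a - 5)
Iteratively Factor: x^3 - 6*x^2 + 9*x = (x - 3)*(x^2 - 3*x) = (x - 3)^2*(x)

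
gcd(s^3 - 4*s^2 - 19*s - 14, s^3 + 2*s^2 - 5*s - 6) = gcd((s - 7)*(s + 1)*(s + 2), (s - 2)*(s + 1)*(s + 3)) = s + 1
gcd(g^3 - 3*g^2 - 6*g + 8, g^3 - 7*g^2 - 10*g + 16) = g^2 + g - 2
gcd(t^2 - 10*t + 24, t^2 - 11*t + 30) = t - 6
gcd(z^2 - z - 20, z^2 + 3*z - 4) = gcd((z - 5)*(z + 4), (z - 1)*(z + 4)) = z + 4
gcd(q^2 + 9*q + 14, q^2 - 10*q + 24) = 1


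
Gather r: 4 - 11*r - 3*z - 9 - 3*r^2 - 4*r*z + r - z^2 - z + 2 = -3*r^2 + r*(-4*z - 10) - z^2 - 4*z - 3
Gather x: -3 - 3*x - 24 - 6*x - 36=-9*x - 63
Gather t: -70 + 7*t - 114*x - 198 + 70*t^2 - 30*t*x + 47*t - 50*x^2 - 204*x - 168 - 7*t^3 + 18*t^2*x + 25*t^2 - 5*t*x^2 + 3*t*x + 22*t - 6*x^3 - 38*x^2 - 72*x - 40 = -7*t^3 + t^2*(18*x + 95) + t*(-5*x^2 - 27*x + 76) - 6*x^3 - 88*x^2 - 390*x - 476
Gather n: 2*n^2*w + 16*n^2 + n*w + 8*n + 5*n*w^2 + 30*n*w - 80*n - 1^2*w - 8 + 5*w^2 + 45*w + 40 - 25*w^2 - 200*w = n^2*(2*w + 16) + n*(5*w^2 + 31*w - 72) - 20*w^2 - 156*w + 32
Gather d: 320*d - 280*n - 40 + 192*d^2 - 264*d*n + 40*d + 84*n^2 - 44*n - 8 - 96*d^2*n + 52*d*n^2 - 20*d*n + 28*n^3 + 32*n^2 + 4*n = d^2*(192 - 96*n) + d*(52*n^2 - 284*n + 360) + 28*n^3 + 116*n^2 - 320*n - 48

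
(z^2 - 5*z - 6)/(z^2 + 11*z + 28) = (z^2 - 5*z - 6)/(z^2 + 11*z + 28)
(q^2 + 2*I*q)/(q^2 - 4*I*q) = (q + 2*I)/(q - 4*I)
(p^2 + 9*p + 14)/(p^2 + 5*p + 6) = (p + 7)/(p + 3)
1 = 1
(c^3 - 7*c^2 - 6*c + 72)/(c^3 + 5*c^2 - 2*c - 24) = (c^2 - 10*c + 24)/(c^2 + 2*c - 8)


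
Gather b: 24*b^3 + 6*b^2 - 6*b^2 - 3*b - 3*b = 24*b^3 - 6*b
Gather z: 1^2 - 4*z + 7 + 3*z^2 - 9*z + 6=3*z^2 - 13*z + 14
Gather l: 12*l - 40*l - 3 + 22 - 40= -28*l - 21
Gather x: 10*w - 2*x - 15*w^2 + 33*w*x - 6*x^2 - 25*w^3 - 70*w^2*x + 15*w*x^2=-25*w^3 - 15*w^2 + 10*w + x^2*(15*w - 6) + x*(-70*w^2 + 33*w - 2)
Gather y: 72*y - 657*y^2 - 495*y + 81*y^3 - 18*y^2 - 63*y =81*y^3 - 675*y^2 - 486*y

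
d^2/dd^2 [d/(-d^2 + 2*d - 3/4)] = 32*(-16*d*(d - 1)^2 + (3*d - 2)*(4*d^2 - 8*d + 3))/(4*d^2 - 8*d + 3)^3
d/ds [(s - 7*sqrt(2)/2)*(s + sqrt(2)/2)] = 2*s - 3*sqrt(2)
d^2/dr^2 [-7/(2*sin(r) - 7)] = 14*(2*sin(r)^2 + 7*sin(r) - 4)/(2*sin(r) - 7)^3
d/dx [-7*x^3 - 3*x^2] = 3*x*(-7*x - 2)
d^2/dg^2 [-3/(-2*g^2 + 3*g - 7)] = 6*(-4*g^2 + 6*g + (4*g - 3)^2 - 14)/(2*g^2 - 3*g + 7)^3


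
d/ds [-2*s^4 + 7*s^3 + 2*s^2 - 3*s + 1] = -8*s^3 + 21*s^2 + 4*s - 3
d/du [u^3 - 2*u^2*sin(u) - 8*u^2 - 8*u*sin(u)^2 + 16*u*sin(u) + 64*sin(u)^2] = -2*u^2*cos(u) + 3*u^2 - 4*u*sin(u) - 8*u*sin(2*u) + 16*u*cos(u) - 16*u - 8*sin(u)^2 + 16*sin(u) + 64*sin(2*u)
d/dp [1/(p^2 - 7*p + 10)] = (7 - 2*p)/(p^2 - 7*p + 10)^2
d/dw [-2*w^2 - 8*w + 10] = -4*w - 8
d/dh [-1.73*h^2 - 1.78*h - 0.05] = -3.46*h - 1.78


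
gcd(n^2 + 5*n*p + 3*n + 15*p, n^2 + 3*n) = n + 3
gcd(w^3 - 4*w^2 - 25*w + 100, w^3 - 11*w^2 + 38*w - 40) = w^2 - 9*w + 20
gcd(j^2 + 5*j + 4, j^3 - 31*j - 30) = j + 1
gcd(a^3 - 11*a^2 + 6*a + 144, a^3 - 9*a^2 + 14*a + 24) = a - 6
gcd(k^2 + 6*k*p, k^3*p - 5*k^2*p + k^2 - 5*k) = k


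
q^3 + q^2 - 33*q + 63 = (q - 3)^2*(q + 7)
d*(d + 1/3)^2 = d^3 + 2*d^2/3 + d/9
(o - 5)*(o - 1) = o^2 - 6*o + 5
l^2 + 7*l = l*(l + 7)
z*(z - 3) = z^2 - 3*z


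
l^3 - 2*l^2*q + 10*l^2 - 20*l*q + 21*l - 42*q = (l + 3)*(l + 7)*(l - 2*q)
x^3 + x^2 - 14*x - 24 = (x - 4)*(x + 2)*(x + 3)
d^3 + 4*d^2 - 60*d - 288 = (d - 8)*(d + 6)^2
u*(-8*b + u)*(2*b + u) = -16*b^2*u - 6*b*u^2 + u^3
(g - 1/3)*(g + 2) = g^2 + 5*g/3 - 2/3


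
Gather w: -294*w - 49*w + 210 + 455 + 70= 735 - 343*w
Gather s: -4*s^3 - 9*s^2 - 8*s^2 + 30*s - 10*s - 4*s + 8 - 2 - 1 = -4*s^3 - 17*s^2 + 16*s + 5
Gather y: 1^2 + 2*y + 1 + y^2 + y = y^2 + 3*y + 2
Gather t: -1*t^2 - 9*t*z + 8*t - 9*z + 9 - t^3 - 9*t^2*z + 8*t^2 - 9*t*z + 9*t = -t^3 + t^2*(7 - 9*z) + t*(17 - 18*z) - 9*z + 9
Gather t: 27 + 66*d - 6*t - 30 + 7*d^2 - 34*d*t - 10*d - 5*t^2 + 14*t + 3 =7*d^2 + 56*d - 5*t^2 + t*(8 - 34*d)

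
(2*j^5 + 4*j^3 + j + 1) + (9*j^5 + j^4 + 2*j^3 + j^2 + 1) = 11*j^5 + j^4 + 6*j^3 + j^2 + j + 2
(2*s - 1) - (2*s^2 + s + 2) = -2*s^2 + s - 3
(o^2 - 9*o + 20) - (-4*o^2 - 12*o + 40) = 5*o^2 + 3*o - 20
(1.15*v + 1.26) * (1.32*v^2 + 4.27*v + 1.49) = 1.518*v^3 + 6.5737*v^2 + 7.0937*v + 1.8774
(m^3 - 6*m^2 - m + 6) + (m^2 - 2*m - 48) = m^3 - 5*m^2 - 3*m - 42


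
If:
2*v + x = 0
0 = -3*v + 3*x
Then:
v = 0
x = 0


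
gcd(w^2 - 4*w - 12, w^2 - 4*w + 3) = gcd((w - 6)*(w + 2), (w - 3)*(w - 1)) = 1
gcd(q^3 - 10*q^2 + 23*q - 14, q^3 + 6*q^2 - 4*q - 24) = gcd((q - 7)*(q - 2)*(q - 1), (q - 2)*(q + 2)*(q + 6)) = q - 2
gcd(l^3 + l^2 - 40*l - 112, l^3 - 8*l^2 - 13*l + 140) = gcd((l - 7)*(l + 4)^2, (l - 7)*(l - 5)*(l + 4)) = l^2 - 3*l - 28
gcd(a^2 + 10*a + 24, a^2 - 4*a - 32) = a + 4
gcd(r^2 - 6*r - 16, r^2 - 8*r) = r - 8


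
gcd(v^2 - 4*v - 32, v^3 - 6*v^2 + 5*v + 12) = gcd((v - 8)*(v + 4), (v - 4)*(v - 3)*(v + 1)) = 1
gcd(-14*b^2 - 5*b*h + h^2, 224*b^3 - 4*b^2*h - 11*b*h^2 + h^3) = 7*b - h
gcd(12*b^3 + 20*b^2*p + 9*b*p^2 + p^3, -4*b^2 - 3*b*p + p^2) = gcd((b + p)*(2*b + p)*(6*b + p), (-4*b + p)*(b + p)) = b + p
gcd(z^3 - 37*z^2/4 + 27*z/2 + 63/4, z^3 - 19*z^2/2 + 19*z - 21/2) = z - 7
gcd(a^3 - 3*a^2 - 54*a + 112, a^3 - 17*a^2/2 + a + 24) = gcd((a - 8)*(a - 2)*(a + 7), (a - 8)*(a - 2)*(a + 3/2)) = a^2 - 10*a + 16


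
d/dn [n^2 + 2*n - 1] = 2*n + 2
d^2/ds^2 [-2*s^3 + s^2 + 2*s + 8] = 2 - 12*s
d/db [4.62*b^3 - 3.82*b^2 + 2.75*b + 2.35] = 13.86*b^2 - 7.64*b + 2.75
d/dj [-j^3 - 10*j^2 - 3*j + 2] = -3*j^2 - 20*j - 3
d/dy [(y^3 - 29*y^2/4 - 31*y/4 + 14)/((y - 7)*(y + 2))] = (y^4 - 10*y^3 + 2*y^2 + 175*y + 357/2)/(y^4 - 10*y^3 - 3*y^2 + 140*y + 196)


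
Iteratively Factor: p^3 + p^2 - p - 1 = (p + 1)*(p^2 - 1) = (p - 1)*(p + 1)*(p + 1)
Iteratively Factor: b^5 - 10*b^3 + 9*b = (b - 3)*(b^4 + 3*b^3 - b^2 - 3*b) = (b - 3)*(b + 1)*(b^3 + 2*b^2 - 3*b) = (b - 3)*(b + 1)*(b + 3)*(b^2 - b) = (b - 3)*(b - 1)*(b + 1)*(b + 3)*(b)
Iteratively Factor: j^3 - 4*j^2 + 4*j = (j)*(j^2 - 4*j + 4) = j*(j - 2)*(j - 2)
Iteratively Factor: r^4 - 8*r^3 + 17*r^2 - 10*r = (r - 2)*(r^3 - 6*r^2 + 5*r) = r*(r - 2)*(r^2 - 6*r + 5) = r*(r - 5)*(r - 2)*(r - 1)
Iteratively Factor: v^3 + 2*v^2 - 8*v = (v - 2)*(v^2 + 4*v) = v*(v - 2)*(v + 4)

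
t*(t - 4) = t^2 - 4*t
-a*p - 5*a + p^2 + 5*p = (-a + p)*(p + 5)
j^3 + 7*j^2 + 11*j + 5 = (j + 1)^2*(j + 5)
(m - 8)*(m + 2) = m^2 - 6*m - 16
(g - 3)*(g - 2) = g^2 - 5*g + 6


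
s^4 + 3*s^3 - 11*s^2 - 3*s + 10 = (s - 2)*(s - 1)*(s + 1)*(s + 5)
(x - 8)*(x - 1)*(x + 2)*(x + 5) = x^4 - 2*x^3 - 45*x^2 - 34*x + 80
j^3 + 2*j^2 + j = j*(j + 1)^2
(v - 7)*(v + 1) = v^2 - 6*v - 7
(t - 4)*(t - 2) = t^2 - 6*t + 8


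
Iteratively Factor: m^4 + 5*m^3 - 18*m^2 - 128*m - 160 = (m + 4)*(m^3 + m^2 - 22*m - 40) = (m - 5)*(m + 4)*(m^2 + 6*m + 8) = (m - 5)*(m + 4)^2*(m + 2)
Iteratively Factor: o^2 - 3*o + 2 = (o - 1)*(o - 2)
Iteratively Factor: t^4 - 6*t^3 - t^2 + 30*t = (t)*(t^3 - 6*t^2 - t + 30) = t*(t - 5)*(t^2 - t - 6) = t*(t - 5)*(t - 3)*(t + 2)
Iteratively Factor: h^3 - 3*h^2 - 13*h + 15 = (h - 1)*(h^2 - 2*h - 15) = (h - 5)*(h - 1)*(h + 3)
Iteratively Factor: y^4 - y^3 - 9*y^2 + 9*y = (y - 1)*(y^3 - 9*y) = (y - 1)*(y + 3)*(y^2 - 3*y) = y*(y - 1)*(y + 3)*(y - 3)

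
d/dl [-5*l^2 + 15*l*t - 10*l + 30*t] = -10*l + 15*t - 10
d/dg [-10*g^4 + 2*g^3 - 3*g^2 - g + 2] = -40*g^3 + 6*g^2 - 6*g - 1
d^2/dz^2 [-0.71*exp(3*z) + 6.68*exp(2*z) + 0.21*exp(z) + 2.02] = (-6.39*exp(2*z) + 26.72*exp(z) + 0.21)*exp(z)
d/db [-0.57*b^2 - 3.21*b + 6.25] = -1.14*b - 3.21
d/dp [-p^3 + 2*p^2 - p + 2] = -3*p^2 + 4*p - 1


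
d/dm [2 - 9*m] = -9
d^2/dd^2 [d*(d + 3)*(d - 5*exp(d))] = -5*d^2*exp(d) - 35*d*exp(d) + 6*d - 40*exp(d) + 6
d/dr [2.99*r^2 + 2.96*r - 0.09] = 5.98*r + 2.96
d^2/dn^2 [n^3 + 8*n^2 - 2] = 6*n + 16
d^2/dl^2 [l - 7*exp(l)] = -7*exp(l)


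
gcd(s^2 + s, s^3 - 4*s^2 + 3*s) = s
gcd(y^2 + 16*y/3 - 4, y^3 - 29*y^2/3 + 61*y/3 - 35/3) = 1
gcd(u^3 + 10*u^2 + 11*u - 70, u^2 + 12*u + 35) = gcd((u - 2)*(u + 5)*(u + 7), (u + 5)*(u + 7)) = u^2 + 12*u + 35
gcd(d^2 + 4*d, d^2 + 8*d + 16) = d + 4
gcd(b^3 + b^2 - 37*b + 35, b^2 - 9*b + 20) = b - 5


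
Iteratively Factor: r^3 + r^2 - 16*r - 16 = (r - 4)*(r^2 + 5*r + 4) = (r - 4)*(r + 1)*(r + 4)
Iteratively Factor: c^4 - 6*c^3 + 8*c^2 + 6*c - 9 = (c - 3)*(c^3 - 3*c^2 - c + 3) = (c - 3)^2*(c^2 - 1) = (c - 3)^2*(c + 1)*(c - 1)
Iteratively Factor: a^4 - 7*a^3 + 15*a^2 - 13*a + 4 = (a - 4)*(a^3 - 3*a^2 + 3*a - 1) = (a - 4)*(a - 1)*(a^2 - 2*a + 1) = (a - 4)*(a - 1)^2*(a - 1)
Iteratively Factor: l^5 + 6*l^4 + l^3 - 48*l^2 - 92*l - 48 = (l + 2)*(l^4 + 4*l^3 - 7*l^2 - 34*l - 24) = (l + 2)^2*(l^3 + 2*l^2 - 11*l - 12) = (l + 2)^2*(l + 4)*(l^2 - 2*l - 3) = (l + 1)*(l + 2)^2*(l + 4)*(l - 3)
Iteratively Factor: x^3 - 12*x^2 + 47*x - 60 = (x - 4)*(x^2 - 8*x + 15) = (x - 5)*(x - 4)*(x - 3)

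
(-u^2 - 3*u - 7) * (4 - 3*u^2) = 3*u^4 + 9*u^3 + 17*u^2 - 12*u - 28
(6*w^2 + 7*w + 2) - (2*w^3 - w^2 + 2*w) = -2*w^3 + 7*w^2 + 5*w + 2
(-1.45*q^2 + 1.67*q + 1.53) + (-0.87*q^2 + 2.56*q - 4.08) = -2.32*q^2 + 4.23*q - 2.55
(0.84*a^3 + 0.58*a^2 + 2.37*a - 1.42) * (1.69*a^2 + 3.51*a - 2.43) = 1.4196*a^5 + 3.9286*a^4 + 3.9999*a^3 + 4.5095*a^2 - 10.7433*a + 3.4506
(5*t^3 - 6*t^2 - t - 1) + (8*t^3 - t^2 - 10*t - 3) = 13*t^3 - 7*t^2 - 11*t - 4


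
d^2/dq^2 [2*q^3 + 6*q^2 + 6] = 12*q + 12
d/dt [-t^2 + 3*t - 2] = 3 - 2*t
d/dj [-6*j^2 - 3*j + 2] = -12*j - 3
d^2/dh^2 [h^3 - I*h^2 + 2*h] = 6*h - 2*I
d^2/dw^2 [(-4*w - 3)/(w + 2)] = 10/(w + 2)^3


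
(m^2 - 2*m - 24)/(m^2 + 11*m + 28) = (m - 6)/(m + 7)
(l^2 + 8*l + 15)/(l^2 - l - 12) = (l + 5)/(l - 4)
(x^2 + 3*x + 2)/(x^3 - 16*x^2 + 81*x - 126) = (x^2 + 3*x + 2)/(x^3 - 16*x^2 + 81*x - 126)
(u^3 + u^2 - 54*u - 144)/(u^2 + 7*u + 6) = (u^2 - 5*u - 24)/(u + 1)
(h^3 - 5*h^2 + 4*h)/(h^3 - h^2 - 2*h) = (-h^2 + 5*h - 4)/(-h^2 + h + 2)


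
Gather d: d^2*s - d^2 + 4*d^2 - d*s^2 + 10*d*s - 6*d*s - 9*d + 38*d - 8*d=d^2*(s + 3) + d*(-s^2 + 4*s + 21)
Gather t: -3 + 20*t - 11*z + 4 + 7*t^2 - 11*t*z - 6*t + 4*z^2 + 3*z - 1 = 7*t^2 + t*(14 - 11*z) + 4*z^2 - 8*z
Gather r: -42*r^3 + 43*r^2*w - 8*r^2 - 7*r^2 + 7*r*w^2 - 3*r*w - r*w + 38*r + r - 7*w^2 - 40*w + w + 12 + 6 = -42*r^3 + r^2*(43*w - 15) + r*(7*w^2 - 4*w + 39) - 7*w^2 - 39*w + 18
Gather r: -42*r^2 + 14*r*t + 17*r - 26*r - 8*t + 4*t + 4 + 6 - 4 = -42*r^2 + r*(14*t - 9) - 4*t + 6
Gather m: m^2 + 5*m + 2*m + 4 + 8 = m^2 + 7*m + 12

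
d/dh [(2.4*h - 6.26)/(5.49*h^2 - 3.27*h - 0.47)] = (-13.176*h^2 + 68.7348*h - 21.5982)/(30.1401*h^4 - 35.9046*h^3 + 5.5323*h^2 + 3.0738*h + 0.2209)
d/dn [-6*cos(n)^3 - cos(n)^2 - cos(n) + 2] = (18*cos(n)^2 + 2*cos(n) + 1)*sin(n)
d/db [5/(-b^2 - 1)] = 10*b/(b^2 + 1)^2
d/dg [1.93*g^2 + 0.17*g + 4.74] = 3.86*g + 0.17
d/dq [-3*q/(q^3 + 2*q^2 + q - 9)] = 3*(2*q^3 + 2*q^2 + 9)/(q^6 + 4*q^5 + 6*q^4 - 14*q^3 - 35*q^2 - 18*q + 81)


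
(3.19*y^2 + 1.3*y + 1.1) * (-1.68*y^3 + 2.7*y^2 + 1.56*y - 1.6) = -5.3592*y^5 + 6.429*y^4 + 6.6384*y^3 - 0.105999999999999*y^2 - 0.364*y - 1.76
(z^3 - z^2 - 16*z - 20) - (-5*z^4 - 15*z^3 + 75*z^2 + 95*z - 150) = 5*z^4 + 16*z^3 - 76*z^2 - 111*z + 130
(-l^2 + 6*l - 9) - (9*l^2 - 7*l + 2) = -10*l^2 + 13*l - 11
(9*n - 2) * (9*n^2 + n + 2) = 81*n^3 - 9*n^2 + 16*n - 4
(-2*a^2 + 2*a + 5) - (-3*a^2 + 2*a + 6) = a^2 - 1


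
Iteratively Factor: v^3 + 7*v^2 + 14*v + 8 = (v + 4)*(v^2 + 3*v + 2) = (v + 2)*(v + 4)*(v + 1)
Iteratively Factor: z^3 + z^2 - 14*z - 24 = (z + 2)*(z^2 - z - 12) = (z - 4)*(z + 2)*(z + 3)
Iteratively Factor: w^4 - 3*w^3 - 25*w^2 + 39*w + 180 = (w - 5)*(w^3 + 2*w^2 - 15*w - 36) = (w - 5)*(w + 3)*(w^2 - w - 12) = (w - 5)*(w - 4)*(w + 3)*(w + 3)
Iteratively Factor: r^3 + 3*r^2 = (r)*(r^2 + 3*r) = r^2*(r + 3)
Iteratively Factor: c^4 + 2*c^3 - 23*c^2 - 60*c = (c - 5)*(c^3 + 7*c^2 + 12*c) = c*(c - 5)*(c^2 + 7*c + 12) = c*(c - 5)*(c + 4)*(c + 3)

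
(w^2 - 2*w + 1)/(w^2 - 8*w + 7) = (w - 1)/(w - 7)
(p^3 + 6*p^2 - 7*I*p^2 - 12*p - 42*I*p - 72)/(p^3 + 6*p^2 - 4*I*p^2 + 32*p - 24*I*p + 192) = (p^2 - 7*I*p - 12)/(p^2 - 4*I*p + 32)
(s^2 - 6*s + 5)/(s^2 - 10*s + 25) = (s - 1)/(s - 5)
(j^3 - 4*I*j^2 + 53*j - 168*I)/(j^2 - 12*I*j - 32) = (j^2 + 4*I*j + 21)/(j - 4*I)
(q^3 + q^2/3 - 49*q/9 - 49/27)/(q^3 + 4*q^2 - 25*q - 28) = (27*q^3 + 9*q^2 - 147*q - 49)/(27*(q^3 + 4*q^2 - 25*q - 28))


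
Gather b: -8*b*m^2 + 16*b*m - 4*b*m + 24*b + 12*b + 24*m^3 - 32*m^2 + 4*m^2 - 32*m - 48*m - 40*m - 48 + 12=b*(-8*m^2 + 12*m + 36) + 24*m^3 - 28*m^2 - 120*m - 36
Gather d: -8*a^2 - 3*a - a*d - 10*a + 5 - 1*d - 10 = -8*a^2 - 13*a + d*(-a - 1) - 5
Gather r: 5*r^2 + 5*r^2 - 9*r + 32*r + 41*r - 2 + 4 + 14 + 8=10*r^2 + 64*r + 24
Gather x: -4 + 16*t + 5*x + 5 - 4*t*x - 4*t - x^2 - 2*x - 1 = 12*t - x^2 + x*(3 - 4*t)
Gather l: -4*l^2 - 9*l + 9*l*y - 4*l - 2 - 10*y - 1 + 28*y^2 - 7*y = -4*l^2 + l*(9*y - 13) + 28*y^2 - 17*y - 3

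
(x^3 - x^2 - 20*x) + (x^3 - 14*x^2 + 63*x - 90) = 2*x^3 - 15*x^2 + 43*x - 90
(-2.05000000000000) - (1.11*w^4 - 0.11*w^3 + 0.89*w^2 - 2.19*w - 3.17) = -1.11*w^4 + 0.11*w^3 - 0.89*w^2 + 2.19*w + 1.12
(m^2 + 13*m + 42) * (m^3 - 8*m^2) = m^5 + 5*m^4 - 62*m^3 - 336*m^2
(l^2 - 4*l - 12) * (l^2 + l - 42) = l^4 - 3*l^3 - 58*l^2 + 156*l + 504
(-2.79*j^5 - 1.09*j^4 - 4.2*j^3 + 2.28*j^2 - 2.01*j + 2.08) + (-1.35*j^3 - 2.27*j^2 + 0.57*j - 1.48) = -2.79*j^5 - 1.09*j^4 - 5.55*j^3 + 0.00999999999999979*j^2 - 1.44*j + 0.6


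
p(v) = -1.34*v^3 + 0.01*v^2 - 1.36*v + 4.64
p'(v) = -4.02*v^2 + 0.02*v - 1.36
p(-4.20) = 109.81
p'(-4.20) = -72.36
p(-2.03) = 18.65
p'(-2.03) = -17.97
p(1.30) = -0.06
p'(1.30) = -8.13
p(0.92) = 2.35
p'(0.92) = -4.74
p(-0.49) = 5.47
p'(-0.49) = -2.34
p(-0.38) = 5.23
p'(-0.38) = -1.95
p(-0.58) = 5.69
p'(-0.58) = -2.72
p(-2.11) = 20.14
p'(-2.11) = -19.30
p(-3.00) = 44.99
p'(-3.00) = -37.60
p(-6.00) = 302.60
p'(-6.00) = -146.20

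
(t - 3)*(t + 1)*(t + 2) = t^3 - 7*t - 6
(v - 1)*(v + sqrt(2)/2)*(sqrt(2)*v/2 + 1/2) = sqrt(2)*v^3/2 - sqrt(2)*v^2/2 + v^2 - v + sqrt(2)*v/4 - sqrt(2)/4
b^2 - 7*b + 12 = (b - 4)*(b - 3)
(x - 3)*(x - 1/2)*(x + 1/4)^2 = x^4 - 3*x^3 - 3*x^2/16 + 17*x/32 + 3/32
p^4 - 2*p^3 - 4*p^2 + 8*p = p*(p - 2)^2*(p + 2)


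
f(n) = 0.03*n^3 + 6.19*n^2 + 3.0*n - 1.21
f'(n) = 0.09*n^2 + 12.38*n + 3.0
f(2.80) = 56.38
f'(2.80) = 38.37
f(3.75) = 98.67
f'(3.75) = 50.69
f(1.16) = 10.65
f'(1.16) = 17.48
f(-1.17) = 3.71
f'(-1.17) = -11.36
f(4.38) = 133.20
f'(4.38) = 58.95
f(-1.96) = 16.46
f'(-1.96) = -20.92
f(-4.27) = 96.51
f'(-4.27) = -48.22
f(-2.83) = 39.20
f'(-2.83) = -31.31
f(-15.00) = 1245.29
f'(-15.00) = -162.45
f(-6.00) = 197.15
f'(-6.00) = -68.04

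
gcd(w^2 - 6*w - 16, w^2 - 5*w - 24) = w - 8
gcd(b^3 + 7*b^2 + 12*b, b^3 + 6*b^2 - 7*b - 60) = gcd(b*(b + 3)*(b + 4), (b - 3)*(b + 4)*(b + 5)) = b + 4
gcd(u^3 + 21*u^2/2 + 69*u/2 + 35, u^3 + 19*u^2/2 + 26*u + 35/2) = u^2 + 17*u/2 + 35/2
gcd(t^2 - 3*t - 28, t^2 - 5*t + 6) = 1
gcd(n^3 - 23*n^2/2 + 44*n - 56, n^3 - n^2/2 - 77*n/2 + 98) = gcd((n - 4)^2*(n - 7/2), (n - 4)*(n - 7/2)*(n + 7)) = n^2 - 15*n/2 + 14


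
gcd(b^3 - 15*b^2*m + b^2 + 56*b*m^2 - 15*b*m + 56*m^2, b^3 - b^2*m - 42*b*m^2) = b - 7*m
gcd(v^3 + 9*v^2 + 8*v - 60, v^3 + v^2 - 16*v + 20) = v^2 + 3*v - 10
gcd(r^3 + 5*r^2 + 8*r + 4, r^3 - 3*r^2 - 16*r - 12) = r^2 + 3*r + 2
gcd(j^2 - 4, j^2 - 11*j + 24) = 1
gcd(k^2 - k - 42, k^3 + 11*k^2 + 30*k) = k + 6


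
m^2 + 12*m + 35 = (m + 5)*(m + 7)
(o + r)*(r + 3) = o*r + 3*o + r^2 + 3*r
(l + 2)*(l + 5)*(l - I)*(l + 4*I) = l^4 + 7*l^3 + 3*I*l^3 + 14*l^2 + 21*I*l^2 + 28*l + 30*I*l + 40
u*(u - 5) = u^2 - 5*u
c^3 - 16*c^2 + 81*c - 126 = (c - 7)*(c - 6)*(c - 3)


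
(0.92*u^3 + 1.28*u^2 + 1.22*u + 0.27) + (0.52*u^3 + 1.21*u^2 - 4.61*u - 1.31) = 1.44*u^3 + 2.49*u^2 - 3.39*u - 1.04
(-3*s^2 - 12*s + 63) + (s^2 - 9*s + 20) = -2*s^2 - 21*s + 83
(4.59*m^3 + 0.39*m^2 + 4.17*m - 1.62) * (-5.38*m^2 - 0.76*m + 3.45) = -24.6942*m^5 - 5.5866*m^4 - 6.8955*m^3 + 6.8919*m^2 + 15.6177*m - 5.589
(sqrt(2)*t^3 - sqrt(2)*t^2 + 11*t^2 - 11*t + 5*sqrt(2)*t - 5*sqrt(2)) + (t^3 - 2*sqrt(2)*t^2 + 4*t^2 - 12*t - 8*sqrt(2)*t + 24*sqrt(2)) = t^3 + sqrt(2)*t^3 - 3*sqrt(2)*t^2 + 15*t^2 - 23*t - 3*sqrt(2)*t + 19*sqrt(2)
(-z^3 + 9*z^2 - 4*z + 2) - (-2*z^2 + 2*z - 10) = -z^3 + 11*z^2 - 6*z + 12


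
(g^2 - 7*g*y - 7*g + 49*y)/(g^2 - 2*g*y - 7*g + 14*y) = (-g + 7*y)/(-g + 2*y)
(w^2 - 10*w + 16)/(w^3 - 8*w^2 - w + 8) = (w - 2)/(w^2 - 1)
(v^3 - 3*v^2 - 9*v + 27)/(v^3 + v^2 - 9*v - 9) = (v - 3)/(v + 1)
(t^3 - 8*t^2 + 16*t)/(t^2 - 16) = t*(t - 4)/(t + 4)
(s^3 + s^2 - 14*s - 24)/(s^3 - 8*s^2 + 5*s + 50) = (s^2 - s - 12)/(s^2 - 10*s + 25)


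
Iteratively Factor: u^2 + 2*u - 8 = (u - 2)*(u + 4)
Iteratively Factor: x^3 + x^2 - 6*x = (x)*(x^2 + x - 6) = x*(x + 3)*(x - 2)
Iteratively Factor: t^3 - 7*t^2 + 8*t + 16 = (t - 4)*(t^2 - 3*t - 4) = (t - 4)*(t + 1)*(t - 4)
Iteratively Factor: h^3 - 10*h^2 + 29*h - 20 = (h - 4)*(h^2 - 6*h + 5) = (h - 4)*(h - 1)*(h - 5)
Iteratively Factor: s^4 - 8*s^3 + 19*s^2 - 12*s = (s - 1)*(s^3 - 7*s^2 + 12*s) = (s - 3)*(s - 1)*(s^2 - 4*s) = s*(s - 3)*(s - 1)*(s - 4)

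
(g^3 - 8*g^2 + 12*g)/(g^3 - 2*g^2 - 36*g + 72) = g/(g + 6)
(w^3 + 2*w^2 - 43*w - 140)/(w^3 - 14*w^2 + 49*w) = (w^2 + 9*w + 20)/(w*(w - 7))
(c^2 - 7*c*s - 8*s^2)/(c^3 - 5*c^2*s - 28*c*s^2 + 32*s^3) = (-c - s)/(-c^2 - 3*c*s + 4*s^2)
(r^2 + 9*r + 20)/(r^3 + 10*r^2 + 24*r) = (r + 5)/(r*(r + 6))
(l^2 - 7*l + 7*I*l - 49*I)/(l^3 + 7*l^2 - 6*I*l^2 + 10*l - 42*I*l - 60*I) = (l^2 + l*(-7 + 7*I) - 49*I)/(l^3 + l^2*(7 - 6*I) + l*(10 - 42*I) - 60*I)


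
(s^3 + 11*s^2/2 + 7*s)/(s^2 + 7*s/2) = s + 2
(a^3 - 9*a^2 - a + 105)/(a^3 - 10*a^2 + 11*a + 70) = (a + 3)/(a + 2)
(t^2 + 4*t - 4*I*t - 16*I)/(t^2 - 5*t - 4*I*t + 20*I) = (t + 4)/(t - 5)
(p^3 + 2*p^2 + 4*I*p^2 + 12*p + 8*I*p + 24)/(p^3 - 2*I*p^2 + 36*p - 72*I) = (p + 2)/(p - 6*I)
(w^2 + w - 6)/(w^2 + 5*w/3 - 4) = 3*(w - 2)/(3*w - 4)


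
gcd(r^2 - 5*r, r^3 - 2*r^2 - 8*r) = r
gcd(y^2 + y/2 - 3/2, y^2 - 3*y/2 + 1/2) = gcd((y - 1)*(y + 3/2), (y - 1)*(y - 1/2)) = y - 1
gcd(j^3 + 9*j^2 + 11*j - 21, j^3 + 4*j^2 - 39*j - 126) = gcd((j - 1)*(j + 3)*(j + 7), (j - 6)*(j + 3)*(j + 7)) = j^2 + 10*j + 21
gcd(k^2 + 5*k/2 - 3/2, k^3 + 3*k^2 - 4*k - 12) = k + 3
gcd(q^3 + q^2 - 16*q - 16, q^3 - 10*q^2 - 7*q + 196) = q + 4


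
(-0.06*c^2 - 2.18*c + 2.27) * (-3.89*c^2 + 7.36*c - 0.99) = 0.2334*c^4 + 8.0386*c^3 - 24.8157*c^2 + 18.8654*c - 2.2473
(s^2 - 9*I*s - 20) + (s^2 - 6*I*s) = 2*s^2 - 15*I*s - 20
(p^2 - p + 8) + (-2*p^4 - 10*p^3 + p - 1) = -2*p^4 - 10*p^3 + p^2 + 7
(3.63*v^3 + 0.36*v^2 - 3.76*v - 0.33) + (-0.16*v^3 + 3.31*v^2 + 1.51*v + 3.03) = 3.47*v^3 + 3.67*v^2 - 2.25*v + 2.7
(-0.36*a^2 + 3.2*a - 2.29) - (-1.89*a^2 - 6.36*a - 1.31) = 1.53*a^2 + 9.56*a - 0.98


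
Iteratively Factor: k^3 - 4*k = (k + 2)*(k^2 - 2*k) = k*(k + 2)*(k - 2)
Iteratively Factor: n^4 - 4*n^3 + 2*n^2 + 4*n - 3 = (n + 1)*(n^3 - 5*n^2 + 7*n - 3) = (n - 1)*(n + 1)*(n^2 - 4*n + 3) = (n - 1)^2*(n + 1)*(n - 3)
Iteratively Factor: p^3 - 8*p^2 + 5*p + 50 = (p + 2)*(p^2 - 10*p + 25) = (p - 5)*(p + 2)*(p - 5)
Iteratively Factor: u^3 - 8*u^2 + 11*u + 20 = (u - 4)*(u^2 - 4*u - 5) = (u - 5)*(u - 4)*(u + 1)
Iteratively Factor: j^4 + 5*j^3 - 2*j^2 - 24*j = (j)*(j^3 + 5*j^2 - 2*j - 24) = j*(j - 2)*(j^2 + 7*j + 12) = j*(j - 2)*(j + 4)*(j + 3)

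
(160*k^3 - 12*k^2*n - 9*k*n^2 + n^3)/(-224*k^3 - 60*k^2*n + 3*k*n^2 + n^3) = (-5*k + n)/(7*k + n)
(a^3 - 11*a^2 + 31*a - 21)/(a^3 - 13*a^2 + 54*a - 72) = (a^2 - 8*a + 7)/(a^2 - 10*a + 24)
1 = 1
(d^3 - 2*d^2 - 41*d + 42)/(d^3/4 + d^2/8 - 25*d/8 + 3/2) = 8*(d^3 - 2*d^2 - 41*d + 42)/(2*d^3 + d^2 - 25*d + 12)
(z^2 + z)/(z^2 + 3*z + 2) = z/(z + 2)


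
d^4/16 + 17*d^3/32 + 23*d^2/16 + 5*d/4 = d*(d/4 + 1/2)*(d/4 + 1)*(d + 5/2)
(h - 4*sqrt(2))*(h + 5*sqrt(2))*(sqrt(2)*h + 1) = sqrt(2)*h^3 + 3*h^2 - 39*sqrt(2)*h - 40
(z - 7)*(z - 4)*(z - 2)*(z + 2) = z^4 - 11*z^3 + 24*z^2 + 44*z - 112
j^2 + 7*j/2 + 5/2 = (j + 1)*(j + 5/2)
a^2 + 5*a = a*(a + 5)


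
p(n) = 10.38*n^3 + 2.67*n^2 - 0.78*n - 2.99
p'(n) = 31.14*n^2 + 5.34*n - 0.78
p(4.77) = 1180.59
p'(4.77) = 733.22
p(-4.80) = -1085.67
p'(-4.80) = 691.05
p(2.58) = 191.03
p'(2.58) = 220.28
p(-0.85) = -6.77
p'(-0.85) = 17.18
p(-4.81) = -1092.60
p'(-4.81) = 693.99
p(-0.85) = -6.77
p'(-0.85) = 17.18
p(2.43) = 159.82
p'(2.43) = 196.07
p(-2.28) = -110.36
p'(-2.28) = 148.92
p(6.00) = 2330.53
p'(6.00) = 1152.30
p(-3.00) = -256.88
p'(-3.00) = 263.46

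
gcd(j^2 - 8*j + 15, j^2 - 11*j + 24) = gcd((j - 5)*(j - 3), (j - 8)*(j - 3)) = j - 3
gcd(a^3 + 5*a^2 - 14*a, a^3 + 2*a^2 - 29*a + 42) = a^2 + 5*a - 14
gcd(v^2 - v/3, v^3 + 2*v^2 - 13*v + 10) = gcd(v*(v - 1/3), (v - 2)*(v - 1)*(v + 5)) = 1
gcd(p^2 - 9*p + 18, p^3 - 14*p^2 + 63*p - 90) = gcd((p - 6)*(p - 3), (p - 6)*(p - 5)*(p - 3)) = p^2 - 9*p + 18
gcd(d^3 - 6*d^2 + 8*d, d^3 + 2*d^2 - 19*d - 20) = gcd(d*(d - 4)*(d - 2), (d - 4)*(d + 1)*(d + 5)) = d - 4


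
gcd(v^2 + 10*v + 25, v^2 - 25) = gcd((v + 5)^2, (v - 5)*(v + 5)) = v + 5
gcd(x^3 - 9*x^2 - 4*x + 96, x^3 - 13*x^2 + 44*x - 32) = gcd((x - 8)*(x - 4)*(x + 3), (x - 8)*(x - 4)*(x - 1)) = x^2 - 12*x + 32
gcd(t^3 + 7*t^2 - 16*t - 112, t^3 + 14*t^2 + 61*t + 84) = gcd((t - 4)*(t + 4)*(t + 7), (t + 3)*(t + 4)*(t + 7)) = t^2 + 11*t + 28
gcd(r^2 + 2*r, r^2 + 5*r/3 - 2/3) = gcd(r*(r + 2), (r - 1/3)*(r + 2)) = r + 2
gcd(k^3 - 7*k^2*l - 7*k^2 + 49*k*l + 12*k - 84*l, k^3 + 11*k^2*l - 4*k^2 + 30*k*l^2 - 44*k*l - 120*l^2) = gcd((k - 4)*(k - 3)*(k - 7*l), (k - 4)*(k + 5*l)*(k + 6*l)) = k - 4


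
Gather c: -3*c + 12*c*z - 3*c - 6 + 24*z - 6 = c*(12*z - 6) + 24*z - 12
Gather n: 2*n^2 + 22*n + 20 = 2*n^2 + 22*n + 20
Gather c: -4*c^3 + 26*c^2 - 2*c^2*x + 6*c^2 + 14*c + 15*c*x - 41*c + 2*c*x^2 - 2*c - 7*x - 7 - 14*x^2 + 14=-4*c^3 + c^2*(32 - 2*x) + c*(2*x^2 + 15*x - 29) - 14*x^2 - 7*x + 7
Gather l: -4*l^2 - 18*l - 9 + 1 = -4*l^2 - 18*l - 8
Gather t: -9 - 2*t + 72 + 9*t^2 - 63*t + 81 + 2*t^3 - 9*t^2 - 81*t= 2*t^3 - 146*t + 144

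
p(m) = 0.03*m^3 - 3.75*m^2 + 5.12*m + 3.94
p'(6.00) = -36.64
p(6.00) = -93.86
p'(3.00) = -16.57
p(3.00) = -13.64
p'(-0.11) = 5.95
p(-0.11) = 3.33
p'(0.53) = 1.17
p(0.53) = 5.60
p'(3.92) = -22.90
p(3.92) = -31.81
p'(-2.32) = 23.00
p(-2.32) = -28.50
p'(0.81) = -0.90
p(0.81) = 5.64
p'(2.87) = -15.66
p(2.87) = -11.54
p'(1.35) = -4.84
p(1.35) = 4.09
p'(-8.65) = 76.73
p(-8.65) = -340.35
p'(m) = 0.09*m^2 - 7.5*m + 5.12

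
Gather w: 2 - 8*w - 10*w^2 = -10*w^2 - 8*w + 2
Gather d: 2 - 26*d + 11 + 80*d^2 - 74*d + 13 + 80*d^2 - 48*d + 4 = 160*d^2 - 148*d + 30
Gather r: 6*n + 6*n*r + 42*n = 6*n*r + 48*n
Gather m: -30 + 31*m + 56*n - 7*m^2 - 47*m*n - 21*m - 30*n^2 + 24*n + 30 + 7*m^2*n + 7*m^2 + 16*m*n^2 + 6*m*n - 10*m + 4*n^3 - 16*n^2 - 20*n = 7*m^2*n + m*(16*n^2 - 41*n) + 4*n^3 - 46*n^2 + 60*n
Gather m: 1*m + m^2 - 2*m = m^2 - m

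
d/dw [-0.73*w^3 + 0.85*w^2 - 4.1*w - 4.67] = -2.19*w^2 + 1.7*w - 4.1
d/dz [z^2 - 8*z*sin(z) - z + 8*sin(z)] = -8*z*cos(z) + 2*z + 8*sqrt(2)*cos(z + pi/4) - 1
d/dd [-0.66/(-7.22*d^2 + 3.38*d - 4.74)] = (2.2308 - 9.5304*d)/(7.22*d^2 - 3.38*d + 4.74)^2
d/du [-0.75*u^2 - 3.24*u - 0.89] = -1.5*u - 3.24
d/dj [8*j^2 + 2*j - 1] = 16*j + 2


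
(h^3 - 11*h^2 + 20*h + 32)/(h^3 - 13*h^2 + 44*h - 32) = (h + 1)/(h - 1)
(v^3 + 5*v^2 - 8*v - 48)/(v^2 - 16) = (v^2 + v - 12)/(v - 4)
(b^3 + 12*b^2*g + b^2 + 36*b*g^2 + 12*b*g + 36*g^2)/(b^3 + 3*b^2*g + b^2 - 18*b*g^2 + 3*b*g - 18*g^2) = (b + 6*g)/(b - 3*g)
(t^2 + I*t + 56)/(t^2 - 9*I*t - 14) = (t + 8*I)/(t - 2*I)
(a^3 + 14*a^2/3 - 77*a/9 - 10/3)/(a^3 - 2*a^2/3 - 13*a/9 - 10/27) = 3*(a + 6)/(3*a + 2)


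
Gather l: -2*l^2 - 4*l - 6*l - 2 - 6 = -2*l^2 - 10*l - 8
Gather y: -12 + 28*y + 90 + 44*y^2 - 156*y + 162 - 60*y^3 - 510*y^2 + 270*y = -60*y^3 - 466*y^2 + 142*y + 240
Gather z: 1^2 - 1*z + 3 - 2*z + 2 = 6 - 3*z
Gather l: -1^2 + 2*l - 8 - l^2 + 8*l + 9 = -l^2 + 10*l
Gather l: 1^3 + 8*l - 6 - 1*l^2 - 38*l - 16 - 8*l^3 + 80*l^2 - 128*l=-8*l^3 + 79*l^2 - 158*l - 21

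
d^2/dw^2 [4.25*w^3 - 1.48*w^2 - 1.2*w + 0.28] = 25.5*w - 2.96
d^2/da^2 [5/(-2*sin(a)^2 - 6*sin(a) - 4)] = 5*(4*sin(a)^3 + 5*sin(a)^2 - 10*sin(a) - 14)/(2*(sin(a) + 1)^2*(sin(a) + 2)^3)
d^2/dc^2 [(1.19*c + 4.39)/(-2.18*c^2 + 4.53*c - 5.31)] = (-(1.19*c + 4.39)*(4.36*c - 4.53)*(8.72*c - 9.06) + (15.5652*c + 8.359)*(2.18*c^2 - 4.53*c + 5.31))/(2.18*c^2 - 4.53*c + 5.31)^3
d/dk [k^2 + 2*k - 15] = 2*k + 2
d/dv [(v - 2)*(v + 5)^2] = (v + 5)*(3*v + 1)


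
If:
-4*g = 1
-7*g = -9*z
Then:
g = -1/4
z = -7/36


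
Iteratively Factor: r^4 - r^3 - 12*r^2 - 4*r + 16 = (r + 2)*(r^3 - 3*r^2 - 6*r + 8) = (r - 4)*(r + 2)*(r^2 + r - 2) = (r - 4)*(r + 2)^2*(r - 1)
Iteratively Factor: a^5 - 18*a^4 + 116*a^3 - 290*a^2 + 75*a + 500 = (a - 5)*(a^4 - 13*a^3 + 51*a^2 - 35*a - 100) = (a - 5)*(a - 4)*(a^3 - 9*a^2 + 15*a + 25) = (a - 5)^2*(a - 4)*(a^2 - 4*a - 5) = (a - 5)^3*(a - 4)*(a + 1)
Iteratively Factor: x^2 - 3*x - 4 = (x - 4)*(x + 1)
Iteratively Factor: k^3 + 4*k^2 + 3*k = (k + 1)*(k^2 + 3*k) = k*(k + 1)*(k + 3)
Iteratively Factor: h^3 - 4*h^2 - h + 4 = (h - 1)*(h^2 - 3*h - 4) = (h - 4)*(h - 1)*(h + 1)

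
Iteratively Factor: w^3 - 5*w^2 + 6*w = (w - 2)*(w^2 - 3*w) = (w - 3)*(w - 2)*(w)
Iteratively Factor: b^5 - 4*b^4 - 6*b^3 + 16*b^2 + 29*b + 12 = (b + 1)*(b^4 - 5*b^3 - b^2 + 17*b + 12) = (b + 1)^2*(b^3 - 6*b^2 + 5*b + 12) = (b - 4)*(b + 1)^2*(b^2 - 2*b - 3) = (b - 4)*(b - 3)*(b + 1)^2*(b + 1)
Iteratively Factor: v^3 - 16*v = (v)*(v^2 - 16) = v*(v - 4)*(v + 4)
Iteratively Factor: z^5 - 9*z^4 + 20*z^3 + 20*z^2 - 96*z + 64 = (z + 2)*(z^4 - 11*z^3 + 42*z^2 - 64*z + 32) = (z - 1)*(z + 2)*(z^3 - 10*z^2 + 32*z - 32) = (z - 4)*(z - 1)*(z + 2)*(z^2 - 6*z + 8) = (z - 4)^2*(z - 1)*(z + 2)*(z - 2)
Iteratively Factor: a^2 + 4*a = (a + 4)*(a)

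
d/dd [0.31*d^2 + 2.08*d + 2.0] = 0.62*d + 2.08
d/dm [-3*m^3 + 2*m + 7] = 2 - 9*m^2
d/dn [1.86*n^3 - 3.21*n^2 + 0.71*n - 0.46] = 5.58*n^2 - 6.42*n + 0.71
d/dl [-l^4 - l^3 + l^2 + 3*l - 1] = -4*l^3 - 3*l^2 + 2*l + 3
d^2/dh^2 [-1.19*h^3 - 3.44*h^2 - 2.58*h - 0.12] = -7.14*h - 6.88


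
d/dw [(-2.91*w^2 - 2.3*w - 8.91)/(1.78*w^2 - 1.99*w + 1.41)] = (9.8849*w^2 + 23.5134*w - 20.9739)/(3.1684*w^4 - 7.0844*w^3 + 8.9797*w^2 - 5.6118*w + 1.9881)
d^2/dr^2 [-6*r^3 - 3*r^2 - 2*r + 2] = -36*r - 6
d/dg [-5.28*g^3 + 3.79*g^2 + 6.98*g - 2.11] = -15.84*g^2 + 7.58*g + 6.98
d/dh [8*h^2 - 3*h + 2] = 16*h - 3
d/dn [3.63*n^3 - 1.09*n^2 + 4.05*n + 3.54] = 10.89*n^2 - 2.18*n + 4.05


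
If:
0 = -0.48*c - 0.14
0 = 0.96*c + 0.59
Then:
No Solution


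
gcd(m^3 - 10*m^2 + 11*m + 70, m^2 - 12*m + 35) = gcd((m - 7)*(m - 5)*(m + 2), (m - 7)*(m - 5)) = m^2 - 12*m + 35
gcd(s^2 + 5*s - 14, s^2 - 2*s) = s - 2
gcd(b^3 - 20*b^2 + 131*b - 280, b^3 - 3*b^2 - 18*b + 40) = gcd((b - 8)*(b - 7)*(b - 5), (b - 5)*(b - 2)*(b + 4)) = b - 5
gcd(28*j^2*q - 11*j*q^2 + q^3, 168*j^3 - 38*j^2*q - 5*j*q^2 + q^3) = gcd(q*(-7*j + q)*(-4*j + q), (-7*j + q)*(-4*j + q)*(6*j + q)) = 28*j^2 - 11*j*q + q^2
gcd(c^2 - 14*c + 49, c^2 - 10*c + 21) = c - 7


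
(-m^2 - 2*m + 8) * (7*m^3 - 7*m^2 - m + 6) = -7*m^5 - 7*m^4 + 71*m^3 - 60*m^2 - 20*m + 48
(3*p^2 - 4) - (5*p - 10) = 3*p^2 - 5*p + 6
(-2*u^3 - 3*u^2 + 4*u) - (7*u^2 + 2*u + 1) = -2*u^3 - 10*u^2 + 2*u - 1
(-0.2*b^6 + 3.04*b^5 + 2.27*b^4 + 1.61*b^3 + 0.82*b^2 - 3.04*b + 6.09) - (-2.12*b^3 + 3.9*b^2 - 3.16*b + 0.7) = -0.2*b^6 + 3.04*b^5 + 2.27*b^4 + 3.73*b^3 - 3.08*b^2 + 0.12*b + 5.39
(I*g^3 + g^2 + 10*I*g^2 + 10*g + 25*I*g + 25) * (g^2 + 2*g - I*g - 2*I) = I*g^5 + 2*g^4 + 12*I*g^4 + 24*g^3 + 44*I*g^3 + 90*g^2 + 38*I*g^2 + 100*g - 45*I*g - 50*I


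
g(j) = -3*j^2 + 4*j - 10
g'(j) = 4 - 6*j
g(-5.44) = -120.54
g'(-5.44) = 36.64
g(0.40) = -8.88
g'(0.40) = 1.60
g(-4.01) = -74.28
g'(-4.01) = 28.06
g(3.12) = -26.72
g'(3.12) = -14.72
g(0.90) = -8.83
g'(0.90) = -1.40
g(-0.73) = -14.52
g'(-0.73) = 8.38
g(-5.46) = -121.27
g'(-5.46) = 36.76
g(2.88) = -23.36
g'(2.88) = -13.28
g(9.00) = -217.00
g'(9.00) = -50.00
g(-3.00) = -49.00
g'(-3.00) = 22.00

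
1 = 1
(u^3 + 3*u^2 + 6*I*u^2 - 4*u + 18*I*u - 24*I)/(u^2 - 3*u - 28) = (u^2 + u*(-1 + 6*I) - 6*I)/(u - 7)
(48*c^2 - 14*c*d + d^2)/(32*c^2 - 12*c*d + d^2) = (6*c - d)/(4*c - d)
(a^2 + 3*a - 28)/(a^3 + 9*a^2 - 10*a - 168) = 1/(a + 6)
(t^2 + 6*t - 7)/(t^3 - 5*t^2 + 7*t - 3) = (t + 7)/(t^2 - 4*t + 3)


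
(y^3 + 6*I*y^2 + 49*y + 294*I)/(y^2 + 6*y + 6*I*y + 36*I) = (y^2 + 49)/(y + 6)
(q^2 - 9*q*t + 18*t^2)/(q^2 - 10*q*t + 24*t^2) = (q - 3*t)/(q - 4*t)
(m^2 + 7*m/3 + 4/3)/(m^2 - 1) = (m + 4/3)/(m - 1)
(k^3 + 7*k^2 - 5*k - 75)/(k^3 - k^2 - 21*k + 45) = (k + 5)/(k - 3)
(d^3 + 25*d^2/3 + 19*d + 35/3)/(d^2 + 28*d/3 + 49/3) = (d^2 + 6*d + 5)/(d + 7)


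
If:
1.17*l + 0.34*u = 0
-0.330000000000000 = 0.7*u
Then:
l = 0.14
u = -0.47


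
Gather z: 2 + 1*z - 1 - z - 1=0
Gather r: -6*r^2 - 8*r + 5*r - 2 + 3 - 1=-6*r^2 - 3*r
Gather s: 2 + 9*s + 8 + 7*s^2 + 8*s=7*s^2 + 17*s + 10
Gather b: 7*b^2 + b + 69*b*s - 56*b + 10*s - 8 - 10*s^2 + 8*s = 7*b^2 + b*(69*s - 55) - 10*s^2 + 18*s - 8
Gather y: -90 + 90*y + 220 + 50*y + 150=140*y + 280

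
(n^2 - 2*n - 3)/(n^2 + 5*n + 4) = (n - 3)/(n + 4)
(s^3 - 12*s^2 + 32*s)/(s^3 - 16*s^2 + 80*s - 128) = s/(s - 4)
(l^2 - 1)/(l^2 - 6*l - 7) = (l - 1)/(l - 7)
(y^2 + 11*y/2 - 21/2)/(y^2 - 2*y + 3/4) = 2*(y + 7)/(2*y - 1)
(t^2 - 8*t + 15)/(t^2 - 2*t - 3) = (t - 5)/(t + 1)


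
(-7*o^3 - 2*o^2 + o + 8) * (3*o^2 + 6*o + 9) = -21*o^5 - 48*o^4 - 72*o^3 + 12*o^2 + 57*o + 72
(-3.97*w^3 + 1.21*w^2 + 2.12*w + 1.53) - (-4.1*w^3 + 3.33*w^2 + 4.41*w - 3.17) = 0.129999999999999*w^3 - 2.12*w^2 - 2.29*w + 4.7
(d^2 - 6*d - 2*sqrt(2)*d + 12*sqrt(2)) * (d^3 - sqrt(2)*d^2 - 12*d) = d^5 - 6*d^4 - 3*sqrt(2)*d^4 - 8*d^3 + 18*sqrt(2)*d^3 + 24*sqrt(2)*d^2 + 48*d^2 - 144*sqrt(2)*d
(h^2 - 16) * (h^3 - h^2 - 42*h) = h^5 - h^4 - 58*h^3 + 16*h^2 + 672*h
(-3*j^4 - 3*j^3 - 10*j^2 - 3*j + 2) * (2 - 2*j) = 6*j^5 + 14*j^3 - 14*j^2 - 10*j + 4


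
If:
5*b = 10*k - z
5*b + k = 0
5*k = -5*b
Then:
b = 0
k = 0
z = 0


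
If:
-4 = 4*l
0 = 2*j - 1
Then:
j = 1/2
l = -1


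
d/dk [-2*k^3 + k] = 1 - 6*k^2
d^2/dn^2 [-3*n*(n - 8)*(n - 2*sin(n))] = -6*n^2*sin(n) + 48*n*sin(n) + 24*n*cos(n) - 18*n + 12*sin(n) - 96*cos(n) + 48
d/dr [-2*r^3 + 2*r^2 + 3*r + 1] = -6*r^2 + 4*r + 3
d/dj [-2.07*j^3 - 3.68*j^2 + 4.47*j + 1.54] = -6.21*j^2 - 7.36*j + 4.47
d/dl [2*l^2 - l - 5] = 4*l - 1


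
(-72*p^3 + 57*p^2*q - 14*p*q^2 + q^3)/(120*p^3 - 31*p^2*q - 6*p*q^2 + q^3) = (-3*p + q)/(5*p + q)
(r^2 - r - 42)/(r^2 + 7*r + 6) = (r - 7)/(r + 1)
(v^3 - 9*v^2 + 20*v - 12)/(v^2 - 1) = (v^2 - 8*v + 12)/(v + 1)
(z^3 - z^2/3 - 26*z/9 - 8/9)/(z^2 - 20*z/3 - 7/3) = (3*z^2 - 2*z - 8)/(3*(z - 7))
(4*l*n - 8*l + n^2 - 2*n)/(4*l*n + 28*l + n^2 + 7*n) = (n - 2)/(n + 7)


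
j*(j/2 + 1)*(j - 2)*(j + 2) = j^4/2 + j^3 - 2*j^2 - 4*j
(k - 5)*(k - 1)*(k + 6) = k^3 - 31*k + 30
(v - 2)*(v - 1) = v^2 - 3*v + 2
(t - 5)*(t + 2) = t^2 - 3*t - 10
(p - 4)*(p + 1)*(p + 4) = p^3 + p^2 - 16*p - 16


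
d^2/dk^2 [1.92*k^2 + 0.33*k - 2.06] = 3.84000000000000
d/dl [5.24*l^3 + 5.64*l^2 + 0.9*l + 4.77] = 15.72*l^2 + 11.28*l + 0.9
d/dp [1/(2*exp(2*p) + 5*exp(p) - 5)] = (-4*exp(p) - 5)*exp(p)/(2*exp(2*p) + 5*exp(p) - 5)^2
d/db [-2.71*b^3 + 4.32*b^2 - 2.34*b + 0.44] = -8.13*b^2 + 8.64*b - 2.34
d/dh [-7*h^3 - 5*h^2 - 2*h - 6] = -21*h^2 - 10*h - 2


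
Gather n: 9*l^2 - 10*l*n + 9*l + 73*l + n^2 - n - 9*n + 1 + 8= 9*l^2 + 82*l + n^2 + n*(-10*l - 10) + 9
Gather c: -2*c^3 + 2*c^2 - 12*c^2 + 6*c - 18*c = -2*c^3 - 10*c^2 - 12*c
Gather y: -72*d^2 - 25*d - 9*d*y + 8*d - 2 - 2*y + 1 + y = -72*d^2 - 17*d + y*(-9*d - 1) - 1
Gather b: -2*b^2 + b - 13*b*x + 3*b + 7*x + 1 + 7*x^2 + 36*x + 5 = -2*b^2 + b*(4 - 13*x) + 7*x^2 + 43*x + 6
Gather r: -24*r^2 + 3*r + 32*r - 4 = -24*r^2 + 35*r - 4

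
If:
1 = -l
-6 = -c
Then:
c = 6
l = -1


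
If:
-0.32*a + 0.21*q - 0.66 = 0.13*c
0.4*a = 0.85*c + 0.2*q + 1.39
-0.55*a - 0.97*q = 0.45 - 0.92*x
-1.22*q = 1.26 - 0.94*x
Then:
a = 6.15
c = -1.47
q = 11.61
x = 16.40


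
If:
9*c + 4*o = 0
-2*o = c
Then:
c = 0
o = 0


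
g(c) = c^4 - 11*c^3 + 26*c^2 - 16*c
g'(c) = 4*c^3 - 33*c^2 + 52*c - 16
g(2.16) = -2.34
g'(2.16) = -17.33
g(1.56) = 2.48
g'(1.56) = -0.00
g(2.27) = -4.46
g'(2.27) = -21.22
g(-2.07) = 260.45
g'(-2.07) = -300.52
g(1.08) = 0.55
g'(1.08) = 6.71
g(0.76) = -1.64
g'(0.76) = 6.22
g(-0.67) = 25.90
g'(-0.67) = -66.86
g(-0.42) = 12.15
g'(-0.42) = -43.96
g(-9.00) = 16830.00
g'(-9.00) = -6073.00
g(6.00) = -240.00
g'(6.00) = -28.00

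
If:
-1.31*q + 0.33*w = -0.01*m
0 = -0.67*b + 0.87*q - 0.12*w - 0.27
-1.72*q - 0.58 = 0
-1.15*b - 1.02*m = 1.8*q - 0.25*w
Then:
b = -0.60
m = 0.93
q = -0.34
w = -1.37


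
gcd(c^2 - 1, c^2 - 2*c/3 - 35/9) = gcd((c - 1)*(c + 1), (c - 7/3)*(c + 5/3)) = 1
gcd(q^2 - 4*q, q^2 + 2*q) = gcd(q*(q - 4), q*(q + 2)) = q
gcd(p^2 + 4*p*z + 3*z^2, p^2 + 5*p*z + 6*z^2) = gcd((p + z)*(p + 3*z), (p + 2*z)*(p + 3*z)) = p + 3*z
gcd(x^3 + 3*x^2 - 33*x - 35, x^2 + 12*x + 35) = x + 7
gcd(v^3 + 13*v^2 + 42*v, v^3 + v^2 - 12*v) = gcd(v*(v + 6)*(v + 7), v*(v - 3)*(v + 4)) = v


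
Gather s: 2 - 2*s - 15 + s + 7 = -s - 6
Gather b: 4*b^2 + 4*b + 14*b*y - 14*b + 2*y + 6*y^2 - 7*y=4*b^2 + b*(14*y - 10) + 6*y^2 - 5*y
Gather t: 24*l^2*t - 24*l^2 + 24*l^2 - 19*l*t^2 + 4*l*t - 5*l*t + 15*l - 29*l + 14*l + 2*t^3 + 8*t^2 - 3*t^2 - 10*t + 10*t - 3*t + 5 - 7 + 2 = 2*t^3 + t^2*(5 - 19*l) + t*(24*l^2 - l - 3)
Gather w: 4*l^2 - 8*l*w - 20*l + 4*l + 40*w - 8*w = 4*l^2 - 16*l + w*(32 - 8*l)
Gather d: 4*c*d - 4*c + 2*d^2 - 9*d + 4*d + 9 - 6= -4*c + 2*d^2 + d*(4*c - 5) + 3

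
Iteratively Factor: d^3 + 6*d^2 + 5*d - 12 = (d + 3)*(d^2 + 3*d - 4) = (d - 1)*(d + 3)*(d + 4)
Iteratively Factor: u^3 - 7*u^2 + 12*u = (u - 3)*(u^2 - 4*u) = (u - 4)*(u - 3)*(u)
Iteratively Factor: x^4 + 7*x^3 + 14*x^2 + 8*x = (x)*(x^3 + 7*x^2 + 14*x + 8) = x*(x + 4)*(x^2 + 3*x + 2) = x*(x + 2)*(x + 4)*(x + 1)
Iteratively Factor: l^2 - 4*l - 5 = (l - 5)*(l + 1)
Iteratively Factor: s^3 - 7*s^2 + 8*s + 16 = (s - 4)*(s^2 - 3*s - 4) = (s - 4)*(s + 1)*(s - 4)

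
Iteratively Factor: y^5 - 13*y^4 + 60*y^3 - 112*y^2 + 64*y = (y - 4)*(y^4 - 9*y^3 + 24*y^2 - 16*y) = y*(y - 4)*(y^3 - 9*y^2 + 24*y - 16) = y*(y - 4)^2*(y^2 - 5*y + 4) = y*(y - 4)^2*(y - 1)*(y - 4)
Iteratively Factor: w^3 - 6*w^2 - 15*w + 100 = (w - 5)*(w^2 - w - 20) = (w - 5)*(w + 4)*(w - 5)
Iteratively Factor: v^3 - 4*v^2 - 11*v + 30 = (v - 5)*(v^2 + v - 6) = (v - 5)*(v - 2)*(v + 3)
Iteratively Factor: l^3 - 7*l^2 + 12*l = (l - 3)*(l^2 - 4*l) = (l - 4)*(l - 3)*(l)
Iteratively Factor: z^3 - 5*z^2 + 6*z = (z - 3)*(z^2 - 2*z) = z*(z - 3)*(z - 2)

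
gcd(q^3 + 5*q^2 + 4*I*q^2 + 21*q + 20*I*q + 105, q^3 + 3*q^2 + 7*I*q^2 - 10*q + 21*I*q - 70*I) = q^2 + q*(5 + 7*I) + 35*I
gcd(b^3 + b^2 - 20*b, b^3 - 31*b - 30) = b + 5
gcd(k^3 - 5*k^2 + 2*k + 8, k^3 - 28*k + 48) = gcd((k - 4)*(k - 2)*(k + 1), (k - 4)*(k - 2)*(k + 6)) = k^2 - 6*k + 8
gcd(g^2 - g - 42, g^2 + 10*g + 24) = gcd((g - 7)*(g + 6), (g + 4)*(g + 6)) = g + 6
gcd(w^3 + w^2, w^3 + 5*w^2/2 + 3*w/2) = w^2 + w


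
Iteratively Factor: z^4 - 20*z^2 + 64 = (z - 2)*(z^3 + 2*z^2 - 16*z - 32) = (z - 2)*(z + 2)*(z^2 - 16) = (z - 4)*(z - 2)*(z + 2)*(z + 4)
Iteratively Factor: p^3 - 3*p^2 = (p)*(p^2 - 3*p) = p*(p - 3)*(p)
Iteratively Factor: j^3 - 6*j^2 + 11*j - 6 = (j - 1)*(j^2 - 5*j + 6) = (j - 2)*(j - 1)*(j - 3)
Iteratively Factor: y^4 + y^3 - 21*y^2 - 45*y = (y + 3)*(y^3 - 2*y^2 - 15*y) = (y - 5)*(y + 3)*(y^2 + 3*y) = y*(y - 5)*(y + 3)*(y + 3)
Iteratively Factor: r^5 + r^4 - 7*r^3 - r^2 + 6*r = (r + 1)*(r^4 - 7*r^2 + 6*r) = (r + 1)*(r + 3)*(r^3 - 3*r^2 + 2*r) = (r - 2)*(r + 1)*(r + 3)*(r^2 - r) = (r - 2)*(r - 1)*(r + 1)*(r + 3)*(r)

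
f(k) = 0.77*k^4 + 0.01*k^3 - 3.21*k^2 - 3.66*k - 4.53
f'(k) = 3.08*k^3 + 0.03*k^2 - 6.42*k - 3.66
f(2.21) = -9.82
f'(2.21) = 15.54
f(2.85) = 10.00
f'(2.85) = 49.59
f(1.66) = -13.56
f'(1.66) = -0.15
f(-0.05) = -4.36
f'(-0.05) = -3.34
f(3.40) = 49.21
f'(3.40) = 95.92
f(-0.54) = -3.43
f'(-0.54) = -0.67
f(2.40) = -6.12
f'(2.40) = 23.68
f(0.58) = -7.64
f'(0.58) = -6.77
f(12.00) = 15473.31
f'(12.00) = 5245.86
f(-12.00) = 15526.59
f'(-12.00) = -5244.54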